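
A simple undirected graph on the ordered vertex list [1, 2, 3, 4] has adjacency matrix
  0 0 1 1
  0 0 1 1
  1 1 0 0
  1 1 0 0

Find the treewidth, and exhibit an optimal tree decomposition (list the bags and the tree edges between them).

Treewidth 2.
One such decomposition:
Bags: B1 = {1, 2, 3}  B2 = {1, 2, 4}
Tree: B1–B2

Each bag holds 3 vertices, so the decomposition has width 2, which upper-bounds the treewidth. For the lower bound, G contains the cycle 2–3–1–4–2, so G is not a forest; only forests have treewidth ≤ 1, hence tw(G) ≥ 2. Hence tw(G) = 2 exactly.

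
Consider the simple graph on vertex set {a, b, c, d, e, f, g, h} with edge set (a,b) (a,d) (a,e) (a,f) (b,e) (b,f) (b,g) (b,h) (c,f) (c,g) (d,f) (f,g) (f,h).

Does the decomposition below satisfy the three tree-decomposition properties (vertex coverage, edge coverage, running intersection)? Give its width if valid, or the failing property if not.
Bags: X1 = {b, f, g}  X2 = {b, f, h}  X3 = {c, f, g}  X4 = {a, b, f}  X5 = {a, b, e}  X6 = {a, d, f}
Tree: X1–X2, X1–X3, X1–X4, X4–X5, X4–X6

Vertex coverage: the bags together contain {a, b, c, d, e, f, g, h}, the full vertex set. Edge coverage: each edge of G has both endpoints in at least one bag. Running intersection: for every vertex, the bags containing it form a connected subtree. All three properties hold, so this is a valid tree decomposition of width max|bag| − 1 = 2, and hence tw(G) ≤ 2.

Yes; width 2.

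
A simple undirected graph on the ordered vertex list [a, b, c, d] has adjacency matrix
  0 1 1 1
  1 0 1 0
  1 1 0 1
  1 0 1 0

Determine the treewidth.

2

A width-2 tree decomposition is:
Bags: B1 = {a, b, c}  B2 = {a, c, d}
Tree: B1–B2
Each bag holds 3 vertices, so the decomposition has width 2, which upper-bounds the treewidth. Conversely, {a, c, d} is a clique of size 3, and the vertices of any clique must share a bag in every tree decomposition; so some bag has ≥ 3 vertices and tw(G) ≥ 2. Hence tw(G) = 2 exactly.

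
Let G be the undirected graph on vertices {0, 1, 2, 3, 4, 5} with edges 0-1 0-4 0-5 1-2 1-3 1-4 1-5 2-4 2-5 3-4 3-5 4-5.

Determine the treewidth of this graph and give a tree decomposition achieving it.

Treewidth 3.
Bags: B1 = {0, 1, 4, 5}  B2 = {1, 2, 4, 5}  B3 = {1, 3, 4, 5}
Tree: B1–B2, B2–B3

The largest bag has 4 vertices, giving width 3; this decomposition certifies tw(G) ≤ 3. Conversely, {0, 1, 4, 5} is a clique of size 4, and the vertices of any clique must share a bag in every tree decomposition; so some bag has ≥ 4 vertices and tw(G) ≥ 3. The upper and lower bounds meet at 3, so that is the treewidth.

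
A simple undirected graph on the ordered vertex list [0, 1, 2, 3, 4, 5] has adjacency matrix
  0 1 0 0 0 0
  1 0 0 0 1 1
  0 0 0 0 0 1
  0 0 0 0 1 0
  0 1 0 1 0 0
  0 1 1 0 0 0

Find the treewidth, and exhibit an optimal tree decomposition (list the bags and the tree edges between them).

The largest bag has 2 vertices, giving width 1; this decomposition certifies tw(G) ≤ 1. Any graph with an edge has treewidth ≥ 1, and G has the edge 5–1. The upper and lower bounds meet at 1, so that is the treewidth.

Treewidth 1.
One optimal decomposition is:
Bags: B1 = {1, 5}  B2 = {0, 1}  B3 = {2, 5}  B4 = {1, 4}  B5 = {3, 4}
Tree: B1–B2, B1–B3, B1–B4, B4–B5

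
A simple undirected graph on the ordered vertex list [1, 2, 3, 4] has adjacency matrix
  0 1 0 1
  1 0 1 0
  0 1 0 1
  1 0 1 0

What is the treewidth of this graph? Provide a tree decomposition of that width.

Each bag holds 3 vertices, so the decomposition has width 2, which upper-bounds the treewidth. Since 3–2–1–4–3 is a cycle in G, G is not acyclic. Forests are exactly the graphs of treewidth ≤ 1, so tw(G) ≥ 2. Hence tw(G) = 2 exactly.

Treewidth 2.
One optimal decomposition is:
Bags: B1 = {1, 2, 3}  B2 = {1, 3, 4}
Tree: B1–B2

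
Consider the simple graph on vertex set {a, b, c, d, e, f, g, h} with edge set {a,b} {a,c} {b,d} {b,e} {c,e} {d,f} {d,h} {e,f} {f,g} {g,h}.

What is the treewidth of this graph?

2

A width-2 tree decomposition is:
Bags: B1 = {a, b, c}  B2 = {b, c, e}  B3 = {b, d, e}  B4 = {d, e, f}  B5 = {d, f, h}  B6 = {f, g, h}
Tree: B1–B2, B2–B3, B3–B4, B4–B5, B5–B6
Every bag has size at most 3, so the width is 3 − 1 = 2 and tw(G) ≤ 2. For the lower bound, G contains the cycle a–c–e–b–a, so G is not a forest; only forests have treewidth ≤ 1, hence tw(G) ≥ 2. Therefore the treewidth is 2.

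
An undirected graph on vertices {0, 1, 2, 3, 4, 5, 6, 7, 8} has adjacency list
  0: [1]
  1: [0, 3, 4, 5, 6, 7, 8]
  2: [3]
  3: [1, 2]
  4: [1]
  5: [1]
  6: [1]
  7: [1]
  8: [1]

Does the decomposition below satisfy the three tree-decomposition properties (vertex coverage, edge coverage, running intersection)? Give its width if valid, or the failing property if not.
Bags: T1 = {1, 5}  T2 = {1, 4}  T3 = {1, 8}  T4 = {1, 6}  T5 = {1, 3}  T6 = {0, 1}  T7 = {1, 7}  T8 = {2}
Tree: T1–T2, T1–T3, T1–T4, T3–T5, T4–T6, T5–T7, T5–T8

A tree decomposition must satisfy three properties: every vertex lies in some bag; for every edge, both endpoints lie together in some bag; and for every vertex, the bags containing it form a connected subtree. Here edge (3,2) lies in no bag, so the decomposition is invalid.

No — edge (3,2) lies in no bag.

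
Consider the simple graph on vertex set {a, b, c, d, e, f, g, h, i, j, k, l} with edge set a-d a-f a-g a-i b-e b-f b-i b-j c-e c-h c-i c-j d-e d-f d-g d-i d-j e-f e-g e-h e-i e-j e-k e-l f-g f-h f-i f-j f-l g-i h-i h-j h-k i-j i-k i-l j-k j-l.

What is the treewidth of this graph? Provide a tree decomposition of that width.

Treewidth 4.
Bags: B1 = {e, h, i, j, k}  B2 = {e, f, h, i, j}  B3 = {d, e, f, i, j}  B4 = {e, f, i, j, l}  B5 = {d, e, f, g, i}  B6 = {a, d, f, g, i}  B7 = {b, e, f, i, j}  B8 = {c, e, h, i, j}
Tree: B1–B2, B2–B3, B3–B4, B3–B5, B5–B6, B4–B7, B1–B8

The largest bag has 5 vertices, giving width 4; this decomposition certifies tw(G) ≤ 4. Conversely, {d, e, f, g, i} is a clique of size 5, and the vertices of any clique must share a bag in every tree decomposition; so some bag has ≥ 5 vertices and tw(G) ≥ 4. Combining the bounds, tw(G) = 4.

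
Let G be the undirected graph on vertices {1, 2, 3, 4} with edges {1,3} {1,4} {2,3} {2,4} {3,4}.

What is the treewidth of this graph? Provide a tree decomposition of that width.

Every bag has size at most 3, so the width is 3 − 1 = 2 and tw(G) ≤ 2. Conversely, {1, 3, 4} is a clique of size 3, and the vertices of any clique must share a bag in every tree decomposition; so some bag has ≥ 3 vertices and tw(G) ≥ 2. Therefore the treewidth is 2.

Treewidth 2.
One such decomposition:
Bags: B1 = {2, 3, 4}  B2 = {1, 3, 4}
Tree: B1–B2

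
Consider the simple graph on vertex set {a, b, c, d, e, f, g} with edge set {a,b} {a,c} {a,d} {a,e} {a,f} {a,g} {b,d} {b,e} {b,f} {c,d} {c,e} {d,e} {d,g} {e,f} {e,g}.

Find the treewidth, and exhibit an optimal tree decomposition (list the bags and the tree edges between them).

Each bag holds 4 vertices, so the decomposition has width 3, which upper-bounds the treewidth. On the other hand G contains the 4-clique {a, d, e, g}. A clique must lie in a single bag of any decomposition, so no decomposition can have width below 3. The upper and lower bounds meet at 3, so that is the treewidth.

Treewidth 3.
One optimal decomposition is:
Bags: B1 = {a, b, d, e}  B2 = {a, d, e, g}  B3 = {a, c, d, e}  B4 = {a, b, e, f}
Tree: B1–B2, B1–B3, B1–B4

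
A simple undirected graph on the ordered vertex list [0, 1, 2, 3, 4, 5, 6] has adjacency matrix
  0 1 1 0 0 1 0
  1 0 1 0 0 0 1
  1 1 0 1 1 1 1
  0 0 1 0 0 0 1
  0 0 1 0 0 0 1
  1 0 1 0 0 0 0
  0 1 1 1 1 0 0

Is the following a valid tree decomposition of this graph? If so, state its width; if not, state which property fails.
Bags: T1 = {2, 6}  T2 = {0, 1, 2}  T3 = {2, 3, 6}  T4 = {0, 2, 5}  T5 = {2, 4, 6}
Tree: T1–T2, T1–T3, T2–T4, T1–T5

No — edge (1,6) lies in no bag.

A tree decomposition must satisfy three properties: every vertex lies in some bag; for every edge, both endpoints lie together in some bag; and for every vertex, the bags containing it form a connected subtree. Here edge (1,6) lies in no bag, so the decomposition is invalid.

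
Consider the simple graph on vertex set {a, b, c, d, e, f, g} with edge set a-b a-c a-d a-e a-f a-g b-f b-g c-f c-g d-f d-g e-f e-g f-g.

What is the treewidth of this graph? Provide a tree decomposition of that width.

Each bag holds 4 vertices, so the decomposition has width 3, which upper-bounds the treewidth. On the other hand G contains the 4-clique {a, d, f, g}. A clique must lie in a single bag of any decomposition, so no decomposition can have width below 3. Therefore the treewidth is 3.

Treewidth 3.
One optimal decomposition is:
Bags: B1 = {a, b, f, g}  B2 = {a, e, f, g}  B3 = {a, d, f, g}  B4 = {a, c, f, g}
Tree: B1–B2, B1–B3, B3–B4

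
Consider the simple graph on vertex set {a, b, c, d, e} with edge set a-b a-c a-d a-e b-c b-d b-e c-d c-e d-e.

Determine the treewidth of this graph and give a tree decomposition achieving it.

With just one bag of size 5, the width is 5 − 1 = 4, so tw(G) ≤ 4. For the lower bound, the 5 vertices {a, b, c, d, e} are pairwise adjacent, and any tree decomposition puts a clique entirely inside one bag — forcing width ≥ 4. The upper and lower bounds meet at 4, so that is the treewidth.

Treewidth 4.
Bags: B1 = {a, b, c, d, e}
Tree: (single bag)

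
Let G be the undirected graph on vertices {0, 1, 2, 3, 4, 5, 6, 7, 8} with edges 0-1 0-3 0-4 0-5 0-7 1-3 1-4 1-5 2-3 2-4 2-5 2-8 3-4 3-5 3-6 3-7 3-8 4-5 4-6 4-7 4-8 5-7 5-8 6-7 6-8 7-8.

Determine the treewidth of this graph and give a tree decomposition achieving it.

Treewidth 4.
One such decomposition:
Bags: B1 = {0, 3, 4, 5, 7}  B2 = {3, 4, 5, 7, 8}  B3 = {3, 4, 6, 7, 8}  B4 = {2, 3, 4, 5, 8}  B5 = {0, 1, 3, 4, 5}
Tree: B1–B2, B2–B3, B2–B4, B1–B5

The largest bag has 5 vertices, giving width 4; this decomposition certifies tw(G) ≤ 4. On the other hand G contains the 5-clique {0, 1, 3, 4, 5}. A clique must lie in a single bag of any decomposition, so no decomposition can have width below 4. The upper and lower bounds meet at 4, so that is the treewidth.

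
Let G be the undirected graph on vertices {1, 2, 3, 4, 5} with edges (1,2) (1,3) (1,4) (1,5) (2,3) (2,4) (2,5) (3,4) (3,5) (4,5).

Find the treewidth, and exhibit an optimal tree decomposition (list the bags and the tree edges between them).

Treewidth 4.
One optimal decomposition is:
Bags: B1 = {1, 2, 3, 4, 5}
Tree: (single bag)

With just one bag of size 5, the width is 5 − 1 = 4, so tw(G) ≤ 4. On the other hand G contains the 5-clique {1, 2, 3, 4, 5}. A clique must lie in a single bag of any decomposition, so no decomposition can have width below 4. The upper and lower bounds meet at 4, so that is the treewidth.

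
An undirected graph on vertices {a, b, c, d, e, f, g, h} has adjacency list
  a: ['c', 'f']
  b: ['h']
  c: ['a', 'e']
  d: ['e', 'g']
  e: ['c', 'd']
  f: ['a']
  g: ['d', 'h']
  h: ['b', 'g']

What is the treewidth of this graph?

1

A width-1 tree decomposition is:
Bags: B1 = {b, h}  B2 = {g, h}  B3 = {d, g}  B4 = {d, e}  B5 = {c, e}  B6 = {a, c}  B7 = {a, f}
Tree: B1–B2, B2–B3, B3–B4, B4–B5, B5–B6, B6–B7
Every bag has size at most 2, so the width is 2 − 1 = 1 and tw(G) ≤ 1. G has an edge, so its treewidth is at least 1. Therefore the treewidth is 1.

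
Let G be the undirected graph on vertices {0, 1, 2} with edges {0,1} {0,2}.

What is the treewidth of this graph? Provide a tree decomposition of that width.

Treewidth 1.
One such decomposition:
Bags: B1 = {0, 2}  B2 = {0, 1}
Tree: B1–B2

Each bag holds 2 vertices, so the decomposition has width 1, which upper-bounds the treewidth. Since G has at least one edge (e.g. 0–2), it is not an edgeless graph, so tw(G) ≥ 1. The upper and lower bounds meet at 1, so that is the treewidth.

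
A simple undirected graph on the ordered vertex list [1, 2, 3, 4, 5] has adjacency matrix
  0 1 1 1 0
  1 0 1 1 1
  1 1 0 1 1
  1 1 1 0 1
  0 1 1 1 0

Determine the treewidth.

3

A width-3 tree decomposition is:
Bags: B1 = {1, 2, 3, 4}  B2 = {2, 3, 4, 5}
Tree: B1–B2
Every bag has size at most 4, so the width is 4 − 1 = 3 and tw(G) ≤ 3. Conversely, {1, 2, 3, 4} is a clique of size 4, and the vertices of any clique must share a bag in every tree decomposition; so some bag has ≥ 4 vertices and tw(G) ≥ 3. The upper and lower bounds meet at 3, so that is the treewidth.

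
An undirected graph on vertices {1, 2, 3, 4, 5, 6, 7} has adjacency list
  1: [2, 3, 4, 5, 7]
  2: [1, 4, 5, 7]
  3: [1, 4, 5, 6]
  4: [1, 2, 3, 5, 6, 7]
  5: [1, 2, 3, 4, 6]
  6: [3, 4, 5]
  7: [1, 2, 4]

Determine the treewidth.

3

A width-3 tree decomposition is:
Bags: B1 = {1, 3, 4, 5}  B2 = {1, 2, 4, 5}  B3 = {3, 4, 5, 6}  B4 = {1, 2, 4, 7}
Tree: B1–B2, B1–B3, B2–B4
Every bag has size at most 4, so the width is 4 − 1 = 3 and tw(G) ≤ 3. Conversely, {1, 2, 4, 5} is a clique of size 4, and the vertices of any clique must share a bag in every tree decomposition; so some bag has ≥ 4 vertices and tw(G) ≥ 3. Therefore the treewidth is 3.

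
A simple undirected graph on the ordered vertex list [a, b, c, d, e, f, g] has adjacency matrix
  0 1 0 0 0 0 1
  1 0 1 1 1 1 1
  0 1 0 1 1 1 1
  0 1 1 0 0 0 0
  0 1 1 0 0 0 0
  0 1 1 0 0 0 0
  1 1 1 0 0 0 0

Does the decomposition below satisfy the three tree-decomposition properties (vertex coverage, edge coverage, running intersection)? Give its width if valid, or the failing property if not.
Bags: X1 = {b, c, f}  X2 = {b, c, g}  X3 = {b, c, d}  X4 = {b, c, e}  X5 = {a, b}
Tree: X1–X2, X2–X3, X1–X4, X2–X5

No — edge (g,a) lies in no bag.

A tree decomposition must satisfy three properties: every vertex lies in some bag; for every edge, both endpoints lie together in some bag; and for every vertex, the bags containing it form a connected subtree. Here edge (g,a) lies in no bag, so the decomposition is invalid.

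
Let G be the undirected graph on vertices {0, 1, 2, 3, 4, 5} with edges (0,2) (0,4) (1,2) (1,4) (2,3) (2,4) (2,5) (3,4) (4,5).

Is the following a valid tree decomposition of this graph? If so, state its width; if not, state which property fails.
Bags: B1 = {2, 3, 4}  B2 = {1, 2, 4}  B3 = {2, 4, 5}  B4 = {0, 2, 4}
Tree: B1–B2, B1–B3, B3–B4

Yes; width 2.

Checking the three conditions: (i) the bags cover all of {0, 1, 2, 3, 4, 5}; (ii) for each edge, some bag contains both endpoints; (iii) the bags containing any fixed vertex form a subtree. All hold, so the decomposition is valid with width 3 − 1 = 2.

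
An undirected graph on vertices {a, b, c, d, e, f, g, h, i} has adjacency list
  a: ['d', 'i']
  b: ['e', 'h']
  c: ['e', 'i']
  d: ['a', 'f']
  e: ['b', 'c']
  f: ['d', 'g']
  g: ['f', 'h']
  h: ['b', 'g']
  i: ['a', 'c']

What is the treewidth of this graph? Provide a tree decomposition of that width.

Every bag has size at most 3, so the width is 3 − 1 = 2 and tw(G) ≤ 2. The edges h–g–f–d–a–i–c–e–b–h form a cycle, so G is not a tree and its treewidth is at least 2. The upper and lower bounds meet at 2, so that is the treewidth.

Treewidth 2.
Bags: B1 = {f, g, h}  B2 = {d, f, h}  B3 = {a, d, h}  B4 = {a, h, i}  B5 = {c, h, i}  B6 = {c, e, h}  B7 = {b, e, h}
Tree: B1–B2, B2–B3, B3–B4, B4–B5, B5–B6, B6–B7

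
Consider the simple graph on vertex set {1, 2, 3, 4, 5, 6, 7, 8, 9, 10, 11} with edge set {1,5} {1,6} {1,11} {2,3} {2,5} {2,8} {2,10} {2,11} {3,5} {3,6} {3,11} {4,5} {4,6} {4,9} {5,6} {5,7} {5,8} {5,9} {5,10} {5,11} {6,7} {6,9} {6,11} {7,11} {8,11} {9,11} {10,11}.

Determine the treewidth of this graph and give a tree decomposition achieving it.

Treewidth 3.
One such decomposition:
Bags: B1 = {2, 3, 5, 11}  B2 = {2, 5, 10, 11}  B3 = {3, 5, 6, 11}  B4 = {5, 6, 7, 11}  B5 = {2, 5, 8, 11}  B6 = {5, 6, 9, 11}  B7 = {1, 5, 6, 11}  B8 = {4, 5, 6, 9}
Tree: B1–B2, B1–B3, B3–B4, B1–B5, B3–B6, B3–B7, B6–B8

Each bag holds 4 vertices, so the decomposition has width 3, which upper-bounds the treewidth. On the other hand G contains the 4-clique {2, 5, 8, 11}. A clique must lie in a single bag of any decomposition, so no decomposition can have width below 3. The upper and lower bounds meet at 3, so that is the treewidth.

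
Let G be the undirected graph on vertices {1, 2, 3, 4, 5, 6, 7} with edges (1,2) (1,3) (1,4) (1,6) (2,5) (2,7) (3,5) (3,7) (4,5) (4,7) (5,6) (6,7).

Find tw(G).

A width-3 tree decomposition is:
Bags: B1 = {1, 2, 5, 7}  B2 = {1, 5, 6, 7}  B3 = {1, 4, 5, 7}  B4 = {1, 3, 5, 7}
Tree: B1–B2, B2–B3, B3–B4
Each bag holds 4 vertices, so the decomposition has width 3, which upper-bounds the treewidth. For the lower bound: the 4 vertex sets {2,7}, {5,6}, {1}, {4} are disjoint, each induces a connected subgraph, and every pair is joined by at least one edge of G. Contracting each set to a single vertex therefore yields K_{4} as a minor, and since treewidth is minor-monotone, tw(G) ≥ tw(K_{4}) = 3. Combining the bounds, tw(G) = 3.

3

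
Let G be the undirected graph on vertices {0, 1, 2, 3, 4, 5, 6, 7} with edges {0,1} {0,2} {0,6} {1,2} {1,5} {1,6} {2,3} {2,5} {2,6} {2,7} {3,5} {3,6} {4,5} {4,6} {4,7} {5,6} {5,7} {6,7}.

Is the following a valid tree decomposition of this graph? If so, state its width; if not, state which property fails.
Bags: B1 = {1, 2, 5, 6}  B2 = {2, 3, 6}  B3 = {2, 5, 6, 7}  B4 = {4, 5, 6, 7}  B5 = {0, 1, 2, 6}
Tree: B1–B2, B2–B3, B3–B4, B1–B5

No — edge (5,3) lies in no bag.

A tree decomposition must satisfy three properties: every vertex lies in some bag; for every edge, both endpoints lie together in some bag; and for every vertex, the bags containing it form a connected subtree. Here edge (5,3) lies in no bag, so the decomposition is invalid.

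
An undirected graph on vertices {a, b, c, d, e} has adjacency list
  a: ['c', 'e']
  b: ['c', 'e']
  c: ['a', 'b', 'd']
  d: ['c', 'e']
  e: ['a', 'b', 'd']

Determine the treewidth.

A width-2 tree decomposition is:
Bags: B1 = {c, d, e}  B2 = {b, c, e}  B3 = {a, c, e}
Tree: B1–B2, B2–B3
Each bag holds 3 vertices, so the decomposition has width 2, which upper-bounds the treewidth. The edges d–e–b–c–d form a cycle, so G is not a tree and its treewidth is at least 2. Therefore the treewidth is 2.

2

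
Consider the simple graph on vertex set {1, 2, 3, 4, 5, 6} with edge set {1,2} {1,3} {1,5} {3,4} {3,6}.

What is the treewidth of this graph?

1

A width-1 tree decomposition is:
Bags: B1 = {1, 3}  B2 = {1, 2}  B3 = {1, 5}  B4 = {3, 6}  B5 = {3, 4}
Tree: B1–B2, B2–B3, B1–B4, B4–B5
The largest bag has 2 vertices, giving width 1; this decomposition certifies tw(G) ≤ 1. Since G has at least one edge (e.g. 3–1), it is not an edgeless graph, so tw(G) ≥ 1. Hence tw(G) = 1 exactly.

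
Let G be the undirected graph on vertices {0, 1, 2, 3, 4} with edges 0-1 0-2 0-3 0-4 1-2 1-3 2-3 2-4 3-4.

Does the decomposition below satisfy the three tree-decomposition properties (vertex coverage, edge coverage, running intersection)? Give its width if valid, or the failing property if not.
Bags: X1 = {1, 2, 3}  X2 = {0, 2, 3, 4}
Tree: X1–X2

No — edge (0,1) lies in no bag.

A tree decomposition must satisfy three properties: every vertex lies in some bag; for every edge, both endpoints lie together in some bag; and for every vertex, the bags containing it form a connected subtree. Here edge (0,1) lies in no bag, so the decomposition is invalid.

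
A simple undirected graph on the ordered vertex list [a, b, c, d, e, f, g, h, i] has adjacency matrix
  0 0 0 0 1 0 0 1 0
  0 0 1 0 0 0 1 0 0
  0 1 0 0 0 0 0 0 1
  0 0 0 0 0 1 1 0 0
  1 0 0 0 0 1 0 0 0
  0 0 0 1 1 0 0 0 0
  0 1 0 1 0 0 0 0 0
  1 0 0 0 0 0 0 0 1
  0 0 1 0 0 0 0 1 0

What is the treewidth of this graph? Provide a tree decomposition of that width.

The largest bag has 3 vertices, giving width 2; this decomposition certifies tw(G) ≤ 2. For the lower bound, G contains the cycle f–e–a–h–i–c–b–g–d–f, so G is not a forest; only forests have treewidth ≤ 1, hence tw(G) ≥ 2. Hence tw(G) = 2 exactly.

Treewidth 2.
One such decomposition:
Bags: B1 = {a, e, f}  B2 = {a, f, h}  B3 = {f, h, i}  B4 = {c, f, i}  B5 = {b, c, f}  B6 = {b, f, g}  B7 = {d, f, g}
Tree: B1–B2, B2–B3, B3–B4, B4–B5, B5–B6, B6–B7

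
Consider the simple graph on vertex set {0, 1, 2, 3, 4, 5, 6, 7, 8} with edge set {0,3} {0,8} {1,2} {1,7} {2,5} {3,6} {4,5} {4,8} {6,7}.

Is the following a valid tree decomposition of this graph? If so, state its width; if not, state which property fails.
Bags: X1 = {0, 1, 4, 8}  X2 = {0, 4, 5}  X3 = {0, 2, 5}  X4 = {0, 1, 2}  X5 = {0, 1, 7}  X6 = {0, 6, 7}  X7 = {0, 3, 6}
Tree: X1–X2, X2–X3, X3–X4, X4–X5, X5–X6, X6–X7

A tree decomposition must satisfy three properties: every vertex lies in some bag; for every edge, both endpoints lie together in some bag; and for every vertex, the bags containing it form a connected subtree. Here bags containing vertex 1 are not connected in the tree, so the decomposition is invalid.

No — bags containing vertex 1 are not connected in the tree.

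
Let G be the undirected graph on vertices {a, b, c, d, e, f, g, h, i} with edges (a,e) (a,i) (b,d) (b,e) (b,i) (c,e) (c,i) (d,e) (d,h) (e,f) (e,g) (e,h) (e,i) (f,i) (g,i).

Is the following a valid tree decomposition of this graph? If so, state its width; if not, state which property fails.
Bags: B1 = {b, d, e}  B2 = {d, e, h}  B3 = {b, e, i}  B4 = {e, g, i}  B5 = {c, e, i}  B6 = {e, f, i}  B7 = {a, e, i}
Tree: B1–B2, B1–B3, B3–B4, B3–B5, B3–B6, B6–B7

Yes; width 2.

Vertex coverage: the bags together contain {a, b, c, d, e, f, g, h, i}, the full vertex set. Edge coverage: each edge of G has both endpoints in at least one bag. Running intersection: for every vertex, the bags containing it form a connected subtree. All three properties hold, so this is a valid tree decomposition of width max|bag| − 1 = 2, and hence tw(G) ≤ 2.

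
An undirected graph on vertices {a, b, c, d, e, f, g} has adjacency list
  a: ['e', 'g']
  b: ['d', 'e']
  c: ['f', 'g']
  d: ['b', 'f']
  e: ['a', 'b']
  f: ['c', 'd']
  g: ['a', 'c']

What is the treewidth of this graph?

2

A width-2 tree decomposition is:
Bags: B1 = {a, b, e}  B2 = {a, b, g}  B3 = {b, c, g}  B4 = {b, c, f}  B5 = {b, d, f}
Tree: B1–B2, B2–B3, B3–B4, B4–B5
The largest bag has 3 vertices, giving width 2; this decomposition certifies tw(G) ≤ 2. Since b–e–a–g–c–f–d–b is a cycle in G, G is not acyclic. Forests are exactly the graphs of treewidth ≤ 1, so tw(G) ≥ 2. The upper and lower bounds meet at 2, so that is the treewidth.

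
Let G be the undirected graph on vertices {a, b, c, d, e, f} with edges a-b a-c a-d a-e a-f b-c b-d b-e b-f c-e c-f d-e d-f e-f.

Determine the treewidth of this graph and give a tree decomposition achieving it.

Each bag holds 5 vertices, so the decomposition has width 4, which upper-bounds the treewidth. For the lower bound, the 5 vertices {a, b, d, e, f} are pairwise adjacent, and any tree decomposition puts a clique entirely inside one bag — forcing width ≥ 4. Therefore the treewidth is 4.

Treewidth 4.
One such decomposition:
Bags: B1 = {a, b, d, e, f}  B2 = {a, b, c, e, f}
Tree: B1–B2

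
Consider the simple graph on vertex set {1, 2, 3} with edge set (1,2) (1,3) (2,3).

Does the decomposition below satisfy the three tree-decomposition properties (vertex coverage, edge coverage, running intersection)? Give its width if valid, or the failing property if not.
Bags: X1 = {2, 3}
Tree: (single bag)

A tree decomposition must satisfy three properties: every vertex lies in some bag; for every edge, both endpoints lie together in some bag; and for every vertex, the bags containing it form a connected subtree. Here vertex 1 appears in no bag, so the decomposition is invalid.

No — vertex 1 appears in no bag.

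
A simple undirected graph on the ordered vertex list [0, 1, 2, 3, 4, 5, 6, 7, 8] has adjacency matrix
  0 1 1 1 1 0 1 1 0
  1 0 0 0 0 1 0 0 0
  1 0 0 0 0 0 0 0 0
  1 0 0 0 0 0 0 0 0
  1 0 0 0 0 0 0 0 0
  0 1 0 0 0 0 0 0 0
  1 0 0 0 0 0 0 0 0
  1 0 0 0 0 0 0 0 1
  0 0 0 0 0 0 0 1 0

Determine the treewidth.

1

A width-1 tree decomposition is:
Bags: B1 = {0, 6}  B2 = {0, 3}  B3 = {0, 7}  B4 = {0, 1}  B5 = {7, 8}  B6 = {0, 4}  B7 = {0, 2}  B8 = {1, 5}
Tree: B1–B2, B2–B3, B1–B4, B3–B5, B1–B6, B1–B7, B4–B8
The largest bag has 2 vertices, giving width 1; this decomposition certifies tw(G) ≤ 1. Any graph with an edge has treewidth ≥ 1, and G has the edge 6–0. Therefore the treewidth is 1.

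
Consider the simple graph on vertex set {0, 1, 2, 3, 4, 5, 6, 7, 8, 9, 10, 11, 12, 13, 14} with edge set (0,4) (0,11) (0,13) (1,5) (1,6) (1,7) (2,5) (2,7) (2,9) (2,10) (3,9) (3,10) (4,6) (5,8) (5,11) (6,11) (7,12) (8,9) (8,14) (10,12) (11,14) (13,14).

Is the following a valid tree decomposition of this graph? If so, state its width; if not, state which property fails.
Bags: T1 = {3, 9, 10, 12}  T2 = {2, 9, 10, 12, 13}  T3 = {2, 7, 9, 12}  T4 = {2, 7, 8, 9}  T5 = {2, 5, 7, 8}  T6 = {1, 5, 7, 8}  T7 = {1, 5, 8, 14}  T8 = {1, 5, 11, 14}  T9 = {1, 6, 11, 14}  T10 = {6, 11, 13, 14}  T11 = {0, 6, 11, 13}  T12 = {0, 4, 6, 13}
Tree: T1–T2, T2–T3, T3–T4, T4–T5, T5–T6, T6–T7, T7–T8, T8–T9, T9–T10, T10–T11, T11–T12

A tree decomposition must satisfy three properties: every vertex lies in some bag; for every edge, both endpoints lie together in some bag; and for every vertex, the bags containing it form a connected subtree. Here bags containing vertex 13 are not connected in the tree, so the decomposition is invalid.

No — bags containing vertex 13 are not connected in the tree.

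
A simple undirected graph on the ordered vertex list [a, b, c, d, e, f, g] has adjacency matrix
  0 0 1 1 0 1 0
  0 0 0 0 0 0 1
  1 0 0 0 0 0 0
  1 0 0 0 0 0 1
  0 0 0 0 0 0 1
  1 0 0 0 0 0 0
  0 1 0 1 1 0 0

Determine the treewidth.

1

A width-1 tree decomposition is:
Bags: B1 = {a, f}  B2 = {a, d}  B3 = {d, g}  B4 = {a, c}  B5 = {e, g}  B6 = {b, g}
Tree: B1–B2, B2–B3, B1–B4, B3–B5, B3–B6
Each bag holds 2 vertices, so the decomposition has width 1, which upper-bounds the treewidth. Since G has at least one edge (e.g. f–a), it is not an edgeless graph, so tw(G) ≥ 1. Combining the bounds, tw(G) = 1.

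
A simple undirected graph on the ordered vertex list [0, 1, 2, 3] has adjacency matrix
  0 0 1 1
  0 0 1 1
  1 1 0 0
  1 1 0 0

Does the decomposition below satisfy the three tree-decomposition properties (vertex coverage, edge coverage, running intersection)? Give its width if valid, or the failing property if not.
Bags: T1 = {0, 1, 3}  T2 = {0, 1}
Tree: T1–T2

No — vertex 2 appears in no bag.

A tree decomposition must satisfy three properties: every vertex lies in some bag; for every edge, both endpoints lie together in some bag; and for every vertex, the bags containing it form a connected subtree. Here vertex 2 appears in no bag, so the decomposition is invalid.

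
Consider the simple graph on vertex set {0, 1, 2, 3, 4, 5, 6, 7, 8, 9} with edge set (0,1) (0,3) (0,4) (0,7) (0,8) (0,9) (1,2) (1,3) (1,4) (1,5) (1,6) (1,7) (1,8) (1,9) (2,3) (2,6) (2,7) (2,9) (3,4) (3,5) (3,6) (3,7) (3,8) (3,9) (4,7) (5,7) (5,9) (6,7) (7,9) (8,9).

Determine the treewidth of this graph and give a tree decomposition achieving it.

The largest bag has 5 vertices, giving width 4; this decomposition certifies tw(G) ≤ 4. Conversely, {0, 1, 3, 8, 9} is a clique of size 5, and the vertices of any clique must share a bag in every tree decomposition; so some bag has ≥ 5 vertices and tw(G) ≥ 4. Combining the bounds, tw(G) = 4.

Treewidth 4.
One such decomposition:
Bags: B1 = {1, 3, 5, 7, 9}  B2 = {1, 2, 3, 7, 9}  B3 = {0, 1, 3, 7, 9}  B4 = {0, 1, 3, 8, 9}  B5 = {0, 1, 3, 4, 7}  B6 = {1, 2, 3, 6, 7}
Tree: B1–B2, B1–B3, B3–B4, B3–B5, B2–B6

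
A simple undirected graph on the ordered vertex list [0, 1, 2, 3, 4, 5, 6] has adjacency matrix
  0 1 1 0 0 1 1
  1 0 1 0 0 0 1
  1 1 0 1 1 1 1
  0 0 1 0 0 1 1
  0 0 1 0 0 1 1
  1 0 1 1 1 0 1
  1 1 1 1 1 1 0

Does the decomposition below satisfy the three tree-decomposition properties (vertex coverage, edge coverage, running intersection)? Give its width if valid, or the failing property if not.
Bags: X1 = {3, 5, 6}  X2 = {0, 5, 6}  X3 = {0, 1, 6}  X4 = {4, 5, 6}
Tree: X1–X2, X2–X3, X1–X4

No — vertex 2 appears in no bag.

A tree decomposition must satisfy three properties: every vertex lies in some bag; for every edge, both endpoints lie together in some bag; and for every vertex, the bags containing it form a connected subtree. Here vertex 2 appears in no bag, so the decomposition is invalid.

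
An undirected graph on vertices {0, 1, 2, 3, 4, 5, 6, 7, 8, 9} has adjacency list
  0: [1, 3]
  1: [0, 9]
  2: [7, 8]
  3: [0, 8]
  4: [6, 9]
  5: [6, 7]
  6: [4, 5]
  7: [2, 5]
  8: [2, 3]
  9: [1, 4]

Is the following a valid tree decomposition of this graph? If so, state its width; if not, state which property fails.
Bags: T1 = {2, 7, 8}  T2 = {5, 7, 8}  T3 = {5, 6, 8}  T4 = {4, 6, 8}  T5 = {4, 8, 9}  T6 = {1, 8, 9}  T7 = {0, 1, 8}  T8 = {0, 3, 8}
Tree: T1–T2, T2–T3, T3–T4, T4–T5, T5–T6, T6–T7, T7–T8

Yes; width 2.

Vertex coverage: the bags together contain {0, 1, 2, 3, 4, 5, 6, 7, 8, 9}, the full vertex set. Edge coverage: each edge of G has both endpoints in at least one bag. Running intersection: for every vertex, the bags containing it form a connected subtree. All three properties hold, so this is a valid tree decomposition of width max|bag| − 1 = 2, and hence tw(G) ≤ 2.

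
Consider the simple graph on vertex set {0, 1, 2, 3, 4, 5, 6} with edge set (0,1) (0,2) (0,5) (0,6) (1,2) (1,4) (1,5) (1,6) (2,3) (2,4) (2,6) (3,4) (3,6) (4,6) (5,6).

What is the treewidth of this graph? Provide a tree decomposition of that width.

Treewidth 3.
Bags: B1 = {0, 1, 2, 6}  B2 = {1, 2, 4, 6}  B3 = {0, 1, 5, 6}  B4 = {2, 3, 4, 6}
Tree: B1–B2, B1–B3, B2–B4

Each bag holds 4 vertices, so the decomposition has width 3, which upper-bounds the treewidth. For the lower bound, the 4 vertices {0, 1, 2, 6} are pairwise adjacent, and any tree decomposition puts a clique entirely inside one bag — forcing width ≥ 3. The upper and lower bounds meet at 3, so that is the treewidth.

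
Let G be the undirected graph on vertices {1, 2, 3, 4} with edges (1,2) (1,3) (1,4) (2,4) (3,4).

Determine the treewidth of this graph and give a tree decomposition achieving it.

Treewidth 2.
Bags: B1 = {1, 2, 4}  B2 = {1, 3, 4}
Tree: B1–B2

Each bag holds 3 vertices, so the decomposition has width 2, which upper-bounds the treewidth. Conversely, {1, 2, 4} is a clique of size 3, and the vertices of any clique must share a bag in every tree decomposition; so some bag has ≥ 3 vertices and tw(G) ≥ 2. Therefore the treewidth is 2.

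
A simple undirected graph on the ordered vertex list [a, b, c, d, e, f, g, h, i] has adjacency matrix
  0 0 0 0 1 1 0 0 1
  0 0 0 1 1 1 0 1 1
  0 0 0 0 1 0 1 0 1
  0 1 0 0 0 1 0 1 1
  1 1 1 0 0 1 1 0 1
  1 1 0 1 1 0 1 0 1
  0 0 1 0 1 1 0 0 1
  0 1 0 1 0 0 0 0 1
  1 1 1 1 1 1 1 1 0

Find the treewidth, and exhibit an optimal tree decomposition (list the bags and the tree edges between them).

Treewidth 3.
Bags: B1 = {b, e, f, i}  B2 = {e, f, g, i}  B3 = {b, d, f, i}  B4 = {c, e, g, i}  B5 = {a, e, f, i}  B6 = {b, d, h, i}
Tree: B1–B2, B1–B3, B2–B4, B2–B5, B3–B6

Each bag holds 4 vertices, so the decomposition has width 3, which upper-bounds the treewidth. For the lower bound, the 4 vertices {b, d, h, i} are pairwise adjacent, and any tree decomposition puts a clique entirely inside one bag — forcing width ≥ 3. The upper and lower bounds meet at 3, so that is the treewidth.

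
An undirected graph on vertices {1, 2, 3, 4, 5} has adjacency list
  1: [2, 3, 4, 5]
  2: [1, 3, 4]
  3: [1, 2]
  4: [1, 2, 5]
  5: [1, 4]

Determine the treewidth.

A width-2 tree decomposition is:
Bags: B1 = {1, 4, 5}  B2 = {1, 2, 4}  B3 = {1, 2, 3}
Tree: B1–B2, B2–B3
Each bag holds 3 vertices, so the decomposition has width 2, which upper-bounds the treewidth. For the lower bound, the 3 vertices {1, 2, 3} are pairwise adjacent, and any tree decomposition puts a clique entirely inside one bag — forcing width ≥ 2. Hence tw(G) = 2 exactly.

2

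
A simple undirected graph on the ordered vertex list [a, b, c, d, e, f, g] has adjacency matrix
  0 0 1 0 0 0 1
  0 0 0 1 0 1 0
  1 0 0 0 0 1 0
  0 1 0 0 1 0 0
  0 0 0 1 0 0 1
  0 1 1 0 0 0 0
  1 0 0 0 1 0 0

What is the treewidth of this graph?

2

A width-2 tree decomposition is:
Bags: B1 = {b, c, f}  B2 = {b, c, d}  B3 = {c, d, e}  B4 = {c, e, g}  B5 = {a, c, g}
Tree: B1–B2, B2–B3, B3–B4, B4–B5
Each bag holds 3 vertices, so the decomposition has width 2, which upper-bounds the treewidth. Since c–f–b–d–e–g–a–c is a cycle in G, G is not acyclic. Forests are exactly the graphs of treewidth ≤ 1, so tw(G) ≥ 2. Hence tw(G) = 2 exactly.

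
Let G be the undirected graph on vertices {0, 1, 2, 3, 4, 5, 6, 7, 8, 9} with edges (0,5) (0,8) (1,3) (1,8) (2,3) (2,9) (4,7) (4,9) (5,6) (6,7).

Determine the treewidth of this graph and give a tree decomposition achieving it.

Each bag holds 3 vertices, so the decomposition has width 2, which upper-bounds the treewidth. Since 9–2–3–1–8–0–5–6–7–4–9 is a cycle in G, G is not acyclic. Forests are exactly the graphs of treewidth ≤ 1, so tw(G) ≥ 2. The upper and lower bounds meet at 2, so that is the treewidth.

Treewidth 2.
One optimal decomposition is:
Bags: B1 = {2, 3, 9}  B2 = {1, 3, 9}  B3 = {1, 8, 9}  B4 = {0, 8, 9}  B5 = {0, 5, 9}  B6 = {5, 6, 9}  B7 = {6, 7, 9}  B8 = {4, 7, 9}
Tree: B1–B2, B2–B3, B3–B4, B4–B5, B5–B6, B6–B7, B7–B8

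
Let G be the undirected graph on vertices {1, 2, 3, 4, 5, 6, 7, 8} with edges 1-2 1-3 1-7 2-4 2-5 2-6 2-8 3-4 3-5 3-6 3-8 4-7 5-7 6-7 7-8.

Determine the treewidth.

A width-3 tree decomposition is:
Bags: B1 = {2, 3, 5, 7}  B2 = {2, 3, 4, 7}  B3 = {2, 3, 7, 8}  B4 = {2, 3, 6, 7}  B5 = {1, 2, 3, 7}
Tree: B1–B2, B2–B3, B3–B4, B4–B5
The largest bag has 4 vertices, giving width 3; this decomposition certifies tw(G) ≤ 3. For the lower bound: the 4 vertex sets {2,5}, {3,4}, {7}, {8} are disjoint, each induces a connected subgraph, and every pair is joined by at least one edge of G. Contracting each set to a single vertex therefore yields K_{4} as a minor, and since treewidth is minor-monotone, tw(G) ≥ tw(K_{4}) = 3. The upper and lower bounds meet at 3, so that is the treewidth.

3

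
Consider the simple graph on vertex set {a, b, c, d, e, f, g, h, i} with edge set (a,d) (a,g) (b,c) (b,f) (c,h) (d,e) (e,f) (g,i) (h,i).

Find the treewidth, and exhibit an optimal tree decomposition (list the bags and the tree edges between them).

Treewidth 2.
One optimal decomposition is:
Bags: B1 = {a, g, i}  B2 = {a, h, i}  B3 = {a, c, h}  B4 = {a, b, c}  B5 = {a, b, f}  B6 = {a, e, f}  B7 = {a, d, e}
Tree: B1–B2, B2–B3, B3–B4, B4–B5, B5–B6, B6–B7

Each bag holds 3 vertices, so the decomposition has width 2, which upper-bounds the treewidth. Since a–g–i–h–c–b–f–e–d–a is a cycle in G, G is not acyclic. Forests are exactly the graphs of treewidth ≤ 1, so tw(G) ≥ 2. The upper and lower bounds meet at 2, so that is the treewidth.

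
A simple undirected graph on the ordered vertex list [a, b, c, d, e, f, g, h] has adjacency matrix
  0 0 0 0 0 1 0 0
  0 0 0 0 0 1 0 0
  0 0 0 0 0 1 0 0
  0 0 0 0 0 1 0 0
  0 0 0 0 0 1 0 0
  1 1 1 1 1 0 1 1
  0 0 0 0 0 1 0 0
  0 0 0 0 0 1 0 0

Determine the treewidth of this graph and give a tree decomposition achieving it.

Each bag holds 2 vertices, so the decomposition has width 1, which upper-bounds the treewidth. Any graph with an edge has treewidth ≥ 1, and G has the edge f–a. The upper and lower bounds meet at 1, so that is the treewidth.

Treewidth 1.
One optimal decomposition is:
Bags: B1 = {a, f}  B2 = {f, h}  B3 = {c, f}  B4 = {e, f}  B5 = {b, f}  B6 = {d, f}  B7 = {f, g}
Tree: B1–B2, B2–B3, B2–B4, B4–B5, B5–B6, B6–B7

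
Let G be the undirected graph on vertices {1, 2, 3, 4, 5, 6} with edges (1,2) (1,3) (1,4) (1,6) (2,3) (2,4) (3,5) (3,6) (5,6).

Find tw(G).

A width-2 tree decomposition is:
Bags: B1 = {1, 2, 4}  B2 = {1, 2, 3}  B3 = {1, 3, 6}  B4 = {3, 5, 6}
Tree: B1–B2, B2–B3, B3–B4
Each bag holds 3 vertices, so the decomposition has width 2, which upper-bounds the treewidth. On the other hand G contains the 3-clique {1, 2, 3}. A clique must lie in a single bag of any decomposition, so no decomposition can have width below 2. Therefore the treewidth is 2.

2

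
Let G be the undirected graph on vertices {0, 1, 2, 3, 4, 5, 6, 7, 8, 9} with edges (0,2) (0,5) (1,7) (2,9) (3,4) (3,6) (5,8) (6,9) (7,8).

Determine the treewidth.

A width-1 tree decomposition is:
Bags: B1 = {3, 4}  B2 = {3, 6}  B3 = {6, 9}  B4 = {2, 9}  B5 = {0, 2}  B6 = {0, 5}  B7 = {5, 8}  B8 = {7, 8}  B9 = {1, 7}
Tree: B1–B2, B2–B3, B3–B4, B4–B5, B5–B6, B6–B7, B7–B8, B8–B9
Each bag holds 2 vertices, so the decomposition has width 1, which upper-bounds the treewidth. Any graph with an edge has treewidth ≥ 1, and G has the edge 4–3. Hence tw(G) = 1 exactly.

1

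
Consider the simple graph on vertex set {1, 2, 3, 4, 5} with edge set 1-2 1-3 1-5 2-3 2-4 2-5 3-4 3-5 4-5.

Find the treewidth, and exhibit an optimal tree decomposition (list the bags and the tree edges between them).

Each bag holds 4 vertices, so the decomposition has width 3, which upper-bounds the treewidth. Conversely, {1, 2, 3, 5} is a clique of size 4, and the vertices of any clique must share a bag in every tree decomposition; so some bag has ≥ 4 vertices and tw(G) ≥ 3. Combining the bounds, tw(G) = 3.

Treewidth 3.
One such decomposition:
Bags: B1 = {2, 3, 4, 5}  B2 = {1, 2, 3, 5}
Tree: B1–B2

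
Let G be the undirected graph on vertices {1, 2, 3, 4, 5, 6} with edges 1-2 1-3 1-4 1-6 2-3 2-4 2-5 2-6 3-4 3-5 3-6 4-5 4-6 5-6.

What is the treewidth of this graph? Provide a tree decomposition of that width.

Treewidth 4.
Bags: B1 = {1, 2, 3, 4, 6}  B2 = {2, 3, 4, 5, 6}
Tree: B1–B2

The largest bag has 5 vertices, giving width 4; this decomposition certifies tw(G) ≤ 4. For the lower bound, the 5 vertices {1, 2, 3, 4, 6} are pairwise adjacent, and any tree decomposition puts a clique entirely inside one bag — forcing width ≥ 4. Combining the bounds, tw(G) = 4.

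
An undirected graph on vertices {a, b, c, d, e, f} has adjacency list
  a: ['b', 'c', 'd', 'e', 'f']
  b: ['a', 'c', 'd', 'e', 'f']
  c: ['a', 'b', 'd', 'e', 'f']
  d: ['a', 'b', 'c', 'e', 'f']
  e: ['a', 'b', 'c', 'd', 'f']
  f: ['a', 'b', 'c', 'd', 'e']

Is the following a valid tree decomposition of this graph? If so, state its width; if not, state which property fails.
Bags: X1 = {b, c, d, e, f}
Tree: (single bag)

No — vertex a appears in no bag.

A tree decomposition must satisfy three properties: every vertex lies in some bag; for every edge, both endpoints lie together in some bag; and for every vertex, the bags containing it form a connected subtree. Here vertex a appears in no bag, so the decomposition is invalid.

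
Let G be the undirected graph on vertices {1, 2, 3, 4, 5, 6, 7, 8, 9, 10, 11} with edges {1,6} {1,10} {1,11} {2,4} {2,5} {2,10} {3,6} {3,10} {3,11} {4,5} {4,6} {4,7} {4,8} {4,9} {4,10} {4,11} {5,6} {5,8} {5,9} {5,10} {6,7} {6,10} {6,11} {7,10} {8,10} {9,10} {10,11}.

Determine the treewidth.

A width-3 tree decomposition is:
Bags: B1 = {1, 6, 10, 11}  B2 = {4, 6, 10, 11}  B3 = {3, 6, 10, 11}  B4 = {4, 5, 6, 10}  B5 = {2, 4, 5, 10}  B6 = {4, 5, 9, 10}  B7 = {4, 5, 8, 10}  B8 = {4, 6, 7, 10}
Tree: B1–B2, B1–B3, B2–B4, B4–B5, B4–B6, B6–B7, B4–B8
Each bag holds 4 vertices, so the decomposition has width 3, which upper-bounds the treewidth. On the other hand G contains the 4-clique {1, 6, 10, 11}. A clique must lie in a single bag of any decomposition, so no decomposition can have width below 3. Hence tw(G) = 3 exactly.

3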